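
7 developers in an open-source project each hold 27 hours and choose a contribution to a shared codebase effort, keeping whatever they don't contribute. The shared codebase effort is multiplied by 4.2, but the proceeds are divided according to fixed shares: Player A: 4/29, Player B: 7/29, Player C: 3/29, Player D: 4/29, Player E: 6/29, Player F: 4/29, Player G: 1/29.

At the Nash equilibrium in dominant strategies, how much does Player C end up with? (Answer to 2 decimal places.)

Each unit j contributes comes back to j as 4.2 × (j's share), so j prefers to contribute only if that share exceeds 1/4.2 = 0.2381; otherwise keeping the unit dominates.
Player B alone (share 7/29) is above the threshold, contributing 27; the remaining 6 contribute 0. Total contributed: 27.
Player C keeps 27 and receives 4.2 × 27 × 3/29 = 11.73 from the shared codebase effort, for a payoff of 38.73.

38.73 hours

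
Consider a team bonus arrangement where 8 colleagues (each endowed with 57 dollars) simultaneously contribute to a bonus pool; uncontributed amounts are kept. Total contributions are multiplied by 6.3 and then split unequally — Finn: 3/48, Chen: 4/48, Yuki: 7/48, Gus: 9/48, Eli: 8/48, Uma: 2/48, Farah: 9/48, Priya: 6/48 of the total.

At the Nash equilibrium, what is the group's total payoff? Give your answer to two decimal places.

A player with share s gets back 6.3·s per unit contributed, so full contribution is dominant for anyone with s > 1/6.3 = 0.1587 and zero contribution is dominant for anyone below.
Gus, Eli and Farah are above the threshold, contributing 57 each; the remaining 5 contribute 0. Total contributed: 171.
The bonus pool pays out 6.3 × 171 = 1077.30 in total (split across the unequal shares, but the aggregate is all that matters for the group sum).
The 5 free-riders keep 57 each, adding 285. Group total = 285 + 1077.30 = 1362.30.

1362.30 dollars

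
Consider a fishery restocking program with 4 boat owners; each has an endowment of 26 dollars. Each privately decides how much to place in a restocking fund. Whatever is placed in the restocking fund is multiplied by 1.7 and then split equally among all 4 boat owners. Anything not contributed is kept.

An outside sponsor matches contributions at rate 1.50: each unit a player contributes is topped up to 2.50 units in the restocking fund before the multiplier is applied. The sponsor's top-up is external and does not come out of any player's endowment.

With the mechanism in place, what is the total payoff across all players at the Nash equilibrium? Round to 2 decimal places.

442.00 dollars

The effective private return per unit is now 1.7 × 2.50 / 4 = 1.0625 > 1, so every player's dominant strategy flips to full contribution.
At the Nash equilibrium everyone contributes 26. Group total payoff = 1.7 × 2.50 × 104 = 442.00.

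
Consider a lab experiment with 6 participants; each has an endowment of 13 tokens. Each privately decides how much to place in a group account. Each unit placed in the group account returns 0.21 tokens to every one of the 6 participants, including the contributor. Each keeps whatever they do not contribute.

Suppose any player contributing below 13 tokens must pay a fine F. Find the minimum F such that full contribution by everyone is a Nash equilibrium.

10.27 tokens

Given the others contribute fully, the best deviation is to contribute 0 (any partial contribution still incurs the fine and gives up units whose private return 0.21 is below 1).
Deviating from 13 to 0 saves 13 tokens but forfeits the deviator's share of the drop in the group account: 0.21 × 13 = 2.73.
So the deviation gain is 13 − 2.73 = 10.27, and the fine must be at least 10.27 tokens to wipe it out.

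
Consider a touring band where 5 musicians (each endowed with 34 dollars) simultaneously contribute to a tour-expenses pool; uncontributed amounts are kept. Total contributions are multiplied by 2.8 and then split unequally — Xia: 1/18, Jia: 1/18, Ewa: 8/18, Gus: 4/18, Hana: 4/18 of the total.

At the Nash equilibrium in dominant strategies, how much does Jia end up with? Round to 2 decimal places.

39.29 dollars

Each unit j contributes comes back to j as 2.8 × (j's share), so j prefers to contribute only if that share exceeds 1/2.8 = 0.3571; otherwise keeping the unit dominates.
The only share above 0.3571 is Ewa's 8/18, contributing 34; the remaining 4 contribute 0. Total contributed: 34.
Jia keeps 34 and receives 2.8 × 34 × 1/18 = 5.29 from the tour-expenses pool, for a payoff of 39.29.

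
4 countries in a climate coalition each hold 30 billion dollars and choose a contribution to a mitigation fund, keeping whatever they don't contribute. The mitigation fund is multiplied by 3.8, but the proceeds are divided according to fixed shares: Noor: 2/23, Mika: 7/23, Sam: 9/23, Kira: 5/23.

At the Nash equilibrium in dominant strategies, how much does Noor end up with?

49.83 billion dollars

Player j's private return per contributed unit is 3.8 × (j's share). Contributing is weakly dominant for j when that share is at least 1/3.8 = 0.2632, and contributing 0 is dominant otherwise.
The shares above 0.2632 belong to Mika and Sam, contributing 30 each; the remaining 2 contribute 0. Total contributed: 60.
Noor keeps 30 and receives 3.8 × 60 × 2/23 = 19.83 from the mitigation fund, for a payoff of 49.83.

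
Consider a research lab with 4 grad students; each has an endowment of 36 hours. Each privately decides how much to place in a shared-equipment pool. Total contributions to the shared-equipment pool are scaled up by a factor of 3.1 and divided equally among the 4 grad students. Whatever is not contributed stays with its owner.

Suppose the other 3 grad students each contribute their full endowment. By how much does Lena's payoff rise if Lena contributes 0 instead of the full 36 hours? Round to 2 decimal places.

8.10 hours

Switching from a contribution of 36 to 0 lets Lena keep an extra 36 hours, but lowers the shared-equipment pool by 36, which costs Lena their own share of that drop: 3.1/4 × 36 = 27.90.
Net gain = 36 − 27.90 = 8.10. The private return per contributed unit (0.7750) is below 1, so free-riding is indeed the best response regardless of what the others do.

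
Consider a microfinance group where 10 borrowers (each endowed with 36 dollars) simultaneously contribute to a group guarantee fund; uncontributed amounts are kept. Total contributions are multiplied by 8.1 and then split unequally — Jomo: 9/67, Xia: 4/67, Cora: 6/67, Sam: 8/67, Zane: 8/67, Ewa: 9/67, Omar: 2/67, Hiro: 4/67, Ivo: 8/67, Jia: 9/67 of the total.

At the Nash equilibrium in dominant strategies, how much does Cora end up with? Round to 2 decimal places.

114.34 dollars

Player j's private return per contributed unit is 8.1 × (j's share). Contributing is weakly dominant for j when that share is at least 1/8.1 = 0.1235, and contributing 0 is dominant otherwise.
Jomo, Ewa and Jia clear that bar, contributing 36 each; the remaining 7 contribute 0. Total contributed: 108.
Cora keeps 36 and receives 8.1 × 108 × 6/67 = 78.34 from the group guarantee fund, for a payoff of 114.34.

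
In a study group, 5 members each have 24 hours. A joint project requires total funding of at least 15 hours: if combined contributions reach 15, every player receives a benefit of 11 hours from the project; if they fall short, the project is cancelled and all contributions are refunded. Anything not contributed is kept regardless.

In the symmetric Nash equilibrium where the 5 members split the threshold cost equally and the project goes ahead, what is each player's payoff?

32 hours

Equal share of the threshold: 15/5 = 3.
At this profile no one gains by cutting their contribution: any cut drops the total below 15, the project is cancelled, contributions are refunded, and the deviator ends with 24, which is less than 24 − 3 + 11 = 32. Contributing more than 3 just wastes the excess. So contributing exactly 3 is a best response.
Each player's payoff: 24 − 3 + 11 = 32.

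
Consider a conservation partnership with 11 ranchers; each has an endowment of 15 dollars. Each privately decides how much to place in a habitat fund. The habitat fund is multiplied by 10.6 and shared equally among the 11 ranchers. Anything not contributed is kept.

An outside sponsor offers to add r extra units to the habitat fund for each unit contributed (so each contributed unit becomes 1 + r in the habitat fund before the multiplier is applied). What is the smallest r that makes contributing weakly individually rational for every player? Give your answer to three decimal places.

With matching at rate r, one contributed unit becomes (1 + r) in the habitat fund and returns 10.6 × (1 + r) / 11 to the contributor.
Setting this equal to 1: 1 + r = 11/10.6 = 1.0377.
So the minimum matching rate is r = 1.0377 − 1 = 0.038.

0.038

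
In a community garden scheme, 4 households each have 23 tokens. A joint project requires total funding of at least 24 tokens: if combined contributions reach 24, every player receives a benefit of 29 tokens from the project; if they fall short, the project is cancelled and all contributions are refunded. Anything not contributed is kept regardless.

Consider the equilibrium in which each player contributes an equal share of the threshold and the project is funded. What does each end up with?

46 tokens

Equal share of the threshold: 24/4 = 6.
At this profile no one gains by cutting their contribution: any cut drops the total below 24, the project is cancelled, contributions are refunded, and the deviator ends with 23, which is less than 23 − 6 + 29 = 46. Contributing more than 6 just wastes the excess. So contributing exactly 6 is a best response.
Each player's payoff: 23 − 6 + 29 = 46.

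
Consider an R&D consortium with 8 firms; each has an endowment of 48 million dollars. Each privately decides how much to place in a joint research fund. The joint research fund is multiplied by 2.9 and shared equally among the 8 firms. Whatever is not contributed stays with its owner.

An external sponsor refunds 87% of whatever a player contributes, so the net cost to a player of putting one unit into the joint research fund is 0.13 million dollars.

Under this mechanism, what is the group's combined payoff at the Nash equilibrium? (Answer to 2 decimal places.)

The effective private return per unit is now (2.9/8) / 0.13 = 2.7885 > 1, so every player's dominant strategy flips to full contribution.
At the Nash equilibrium everyone contributes 48. Group total payoff = 8 × (48 × 0.87 + 2.9 × 48) = 1447.68.

1447.68 million dollars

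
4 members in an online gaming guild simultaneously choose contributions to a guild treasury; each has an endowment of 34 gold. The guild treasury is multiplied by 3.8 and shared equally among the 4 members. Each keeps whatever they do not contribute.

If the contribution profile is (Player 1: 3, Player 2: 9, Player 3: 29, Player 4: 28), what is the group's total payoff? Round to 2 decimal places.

329.20 gold

Total contributed: 3 + 9 + 29 + 28 = 69; total kept: 4 × 34 − 69 = 67.
The guild treasury pays out 3.8 × 69 = 262.20 in aggregate.
Group total = 67 + 262.20 = 329.20.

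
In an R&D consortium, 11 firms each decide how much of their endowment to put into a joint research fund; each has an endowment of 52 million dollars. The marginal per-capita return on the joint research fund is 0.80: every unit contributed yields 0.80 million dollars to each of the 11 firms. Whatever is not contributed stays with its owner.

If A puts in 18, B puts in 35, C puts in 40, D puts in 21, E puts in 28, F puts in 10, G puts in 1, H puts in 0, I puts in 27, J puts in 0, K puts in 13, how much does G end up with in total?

205.40 million dollars

Total contributed: 18 + 35 + 40 + 21 + 28 + 10 + 1 + 0 + 27 + 0 + 13 = 193.
Each receives 0.80 × 193 = 154.40 from the joint research fund.
G keeps 52 − 1 = 51, so G's payoff is 51 + 154.40 = 205.40.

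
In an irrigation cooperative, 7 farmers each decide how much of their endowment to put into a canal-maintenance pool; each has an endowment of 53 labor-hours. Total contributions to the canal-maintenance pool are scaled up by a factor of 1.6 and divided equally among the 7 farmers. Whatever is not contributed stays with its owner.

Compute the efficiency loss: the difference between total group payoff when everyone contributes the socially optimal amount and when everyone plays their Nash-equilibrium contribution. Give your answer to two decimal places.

Each contributed unit returns 1.6/7 = 0.2286 to its contributor — below 1 — so contributing 0 is dominant for every player. At the Nash equilibrium everyone keeps their 53, and the group total is 7 × 53 = 371.
Each contributed unit returns 1.600 to the group as a whole (0.2286 to each of 7 players), which exceeds 1, so the social optimum is full contribution: group total = 1.600 × 371 = 593.60.
Efficiency loss = 593.60 − 371 = 222.60.

222.60 labor-hours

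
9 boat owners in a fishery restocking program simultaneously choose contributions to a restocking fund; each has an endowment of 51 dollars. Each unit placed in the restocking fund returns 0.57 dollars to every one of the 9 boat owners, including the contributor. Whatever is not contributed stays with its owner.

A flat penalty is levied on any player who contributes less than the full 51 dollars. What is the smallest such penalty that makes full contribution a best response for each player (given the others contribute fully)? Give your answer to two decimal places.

Given the others contribute fully, the best deviation is to contribute 0 (any partial contribution still incurs the fine and gives up units whose private return 0.57 is below 1).
Deviating from 51 to 0 saves 51 dollars but forfeits the deviator's share of the drop in the restocking fund: 0.57 × 51 = 29.07.
So the deviation gain is 51 − 29.07 = 21.93, and the fine must be at least 21.93 dollars to wipe it out.

21.93 dollars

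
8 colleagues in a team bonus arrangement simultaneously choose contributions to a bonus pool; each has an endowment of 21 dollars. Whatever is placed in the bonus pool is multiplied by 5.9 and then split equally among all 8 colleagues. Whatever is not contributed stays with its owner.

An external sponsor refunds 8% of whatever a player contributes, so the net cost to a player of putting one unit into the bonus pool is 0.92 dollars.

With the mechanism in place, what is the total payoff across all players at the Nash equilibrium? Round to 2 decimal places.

168.00 dollars

With the mechanism, a contributed unit returns (5.9/8) / 0.92 = 0.8016 per unit of net cost — still below 1 — so contributing 0 remains dominant for every player.
At the Nash equilibrium no one contributes; group total payoff = 8 × 21 = 168.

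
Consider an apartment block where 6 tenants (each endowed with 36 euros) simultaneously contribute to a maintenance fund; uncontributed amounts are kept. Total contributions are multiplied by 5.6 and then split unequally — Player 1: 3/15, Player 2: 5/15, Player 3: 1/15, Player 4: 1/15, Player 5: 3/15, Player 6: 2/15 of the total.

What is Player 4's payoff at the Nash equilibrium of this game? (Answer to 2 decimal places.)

For player j, contributing a unit is worthwhile iff 5.6 × (j's share) ≥ 1, i.e. iff j's share is at least 0.1786.
The shares above 0.1786 belong to Player 1, Player 2 and Player 5, contributing 36 each; the remaining 3 contribute 0. Total contributed: 108.
Player 4 keeps 36 and receives 5.6 × 108 × 1/15 = 40.32 from the maintenance fund, for a payoff of 76.32.

76.32 euros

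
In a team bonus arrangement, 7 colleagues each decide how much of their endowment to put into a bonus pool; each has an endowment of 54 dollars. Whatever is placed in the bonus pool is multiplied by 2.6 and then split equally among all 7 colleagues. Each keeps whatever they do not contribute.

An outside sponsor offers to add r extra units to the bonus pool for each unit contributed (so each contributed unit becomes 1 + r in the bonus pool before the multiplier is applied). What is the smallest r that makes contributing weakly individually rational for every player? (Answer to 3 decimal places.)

1.692

With matching at rate r, one contributed unit becomes (1 + r) in the bonus pool and returns 2.6 × (1 + r) / 7 to the contributor.
Setting this equal to 1: 1 + r = 7/2.6 = 2.6923.
So the minimum matching rate is r = 2.6923 − 1 = 1.692.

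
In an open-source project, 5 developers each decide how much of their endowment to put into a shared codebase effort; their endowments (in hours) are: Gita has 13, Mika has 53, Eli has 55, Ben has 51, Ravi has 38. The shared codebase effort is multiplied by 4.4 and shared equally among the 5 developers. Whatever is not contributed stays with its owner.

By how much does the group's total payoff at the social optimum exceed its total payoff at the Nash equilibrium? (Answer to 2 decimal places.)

714.00 hours

The private return per contributed unit is 4.4/5 = 0.8800 < 1 for every player regardless of endowment, so the Nash equilibrium is zero contribution and the group total is Σ E_j = 13 + 53 + 55 + 51 + 38 = 210.
Each contributed unit returns 4.400 to the group, so the social optimum is full contribution by everyone: group total = 4.400 × 210 = 924.00.
Efficiency loss = (4.400 − 1) × 210 = 714.00.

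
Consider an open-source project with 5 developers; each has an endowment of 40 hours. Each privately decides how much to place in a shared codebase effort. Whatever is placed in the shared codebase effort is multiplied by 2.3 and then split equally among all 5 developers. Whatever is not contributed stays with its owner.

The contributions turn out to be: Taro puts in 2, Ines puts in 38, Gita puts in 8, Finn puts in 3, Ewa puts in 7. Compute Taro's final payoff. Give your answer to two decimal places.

Total contributed: 2 + 38 + 8 + 3 + 7 = 58.
Each receives 2.3 × 58 / 5 = 26.68 from the shared codebase effort.
Taro keeps 40 − 2 = 38, so Taro's payoff is 38 + 26.68 = 64.68.

64.68 hours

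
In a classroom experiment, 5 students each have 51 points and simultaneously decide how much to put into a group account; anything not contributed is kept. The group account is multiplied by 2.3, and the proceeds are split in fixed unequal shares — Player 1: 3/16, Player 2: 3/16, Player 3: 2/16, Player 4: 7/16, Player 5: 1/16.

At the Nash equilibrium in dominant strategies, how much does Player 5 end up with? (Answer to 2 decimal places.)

58.33 points

Each unit j contributes comes back to j as 2.3 × (j's share), so j prefers to contribute only if that share exceeds 1/2.3 = 0.4348; otherwise keeping the unit dominates.
The only share above 0.4348 is Player 4's 7/16, contributing 51; the remaining 4 contribute 0. Total contributed: 51.
Player 5 keeps 51 and receives 2.3 × 51 × 1/16 = 7.33 from the group account, for a payoff of 58.33.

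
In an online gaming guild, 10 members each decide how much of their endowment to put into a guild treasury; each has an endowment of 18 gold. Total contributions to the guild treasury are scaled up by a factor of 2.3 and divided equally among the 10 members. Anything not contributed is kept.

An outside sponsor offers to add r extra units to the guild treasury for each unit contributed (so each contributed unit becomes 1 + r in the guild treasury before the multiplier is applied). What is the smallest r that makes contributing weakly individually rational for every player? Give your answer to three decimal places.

With matching at rate r, one contributed unit becomes (1 + r) in the guild treasury and returns 2.3 × (1 + r) / 10 to the contributor.
Setting this equal to 1: 1 + r = 10/2.3 = 4.3478.
So the minimum matching rate is r = 4.3478 − 1 = 3.348.

3.348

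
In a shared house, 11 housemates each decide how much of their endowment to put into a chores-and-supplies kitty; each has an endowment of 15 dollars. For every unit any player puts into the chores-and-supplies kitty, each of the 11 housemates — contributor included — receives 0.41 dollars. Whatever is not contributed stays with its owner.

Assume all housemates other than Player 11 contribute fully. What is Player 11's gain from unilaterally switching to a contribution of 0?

Switching from a contribution of 15 to 0 lets Player 11 keep an extra 15 dollars, but lowers the chores-and-supplies kitty by 15, which costs Player 11 their own share of that drop: 0.41 × 15 = 6.15.
Net gain = 15 − 6.15 = 8.85. The private return per contributed unit (0.41) is below 1, so free-riding is indeed the best response regardless of what the others do.

8.85 dollars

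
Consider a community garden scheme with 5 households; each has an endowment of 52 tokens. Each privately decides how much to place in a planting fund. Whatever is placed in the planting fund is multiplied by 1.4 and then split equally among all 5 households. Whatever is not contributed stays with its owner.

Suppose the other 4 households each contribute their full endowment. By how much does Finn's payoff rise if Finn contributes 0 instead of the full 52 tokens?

37.44 tokens

Switching from a contribution of 52 to 0 lets Finn keep an extra 52 tokens, but lowers the planting fund by 52, which costs Finn their own share of that drop: 1.4/5 × 52 = 14.56.
Net gain = 52 − 14.56 = 37.44. The private return per contributed unit (0.2800) is below 1, so free-riding is indeed the best response regardless of what the others do.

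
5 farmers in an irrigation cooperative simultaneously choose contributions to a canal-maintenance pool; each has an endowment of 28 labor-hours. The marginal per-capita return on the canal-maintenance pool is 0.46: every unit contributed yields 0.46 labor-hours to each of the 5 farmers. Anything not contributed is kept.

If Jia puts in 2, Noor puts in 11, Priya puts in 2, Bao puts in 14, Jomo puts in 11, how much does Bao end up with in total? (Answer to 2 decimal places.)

32.40 labor-hours

Total contributed: 2 + 11 + 2 + 14 + 11 = 40.
Each receives 0.46 × 40 = 18.40 from the canal-maintenance pool.
Bao keeps 28 − 14 = 14, so Bao's payoff is 14 + 18.40 = 32.40.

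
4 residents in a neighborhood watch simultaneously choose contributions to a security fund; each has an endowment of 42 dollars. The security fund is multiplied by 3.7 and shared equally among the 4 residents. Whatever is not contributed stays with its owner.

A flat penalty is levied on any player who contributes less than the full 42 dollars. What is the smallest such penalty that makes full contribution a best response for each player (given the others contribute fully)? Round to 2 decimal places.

3.15 dollars

Given the others contribute fully, the best deviation is to contribute 0 (any partial contribution still incurs the fine and gives up units whose private return 0.9250 is below 1).
Deviating from 42 to 0 saves 42 dollars but forfeits the deviator's share of the drop in the security fund: 3.7/4 × 42 = 38.85.
So the deviation gain is 42 − 38.85 = 3.15, and the fine must be at least 3.15 dollars to wipe it out.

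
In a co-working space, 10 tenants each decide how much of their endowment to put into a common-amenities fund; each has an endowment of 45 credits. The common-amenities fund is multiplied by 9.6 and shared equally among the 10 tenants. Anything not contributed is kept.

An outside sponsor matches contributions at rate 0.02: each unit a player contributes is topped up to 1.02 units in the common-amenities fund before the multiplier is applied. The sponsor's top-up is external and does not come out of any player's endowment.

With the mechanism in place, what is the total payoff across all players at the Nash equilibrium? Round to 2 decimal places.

With the mechanism, a contributed unit returns 9.6 × 1.02 / 10 = 0.9792 per unit of net cost — still below 1 — so contributing 0 remains dominant for every player.
Everyone keeps their endowment and the group total is 10 × 45 = 450.

450.00 credits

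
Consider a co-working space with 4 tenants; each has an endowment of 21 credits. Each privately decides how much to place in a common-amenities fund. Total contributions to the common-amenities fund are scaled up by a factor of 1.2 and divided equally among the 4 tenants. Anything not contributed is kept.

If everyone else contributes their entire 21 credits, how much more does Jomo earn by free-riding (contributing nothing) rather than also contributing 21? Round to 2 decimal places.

14.70 credits

Switching from a contribution of 21 to 0 lets Jomo keep an extra 21 credits, but lowers the common-amenities fund by 21, which costs Jomo their own share of that drop: 1.2/4 × 21 = 6.30.
Net gain = 21 − 6.30 = 14.70. The private return per contributed unit (0.3000) is below 1, so free-riding is indeed the best response regardless of what the others do.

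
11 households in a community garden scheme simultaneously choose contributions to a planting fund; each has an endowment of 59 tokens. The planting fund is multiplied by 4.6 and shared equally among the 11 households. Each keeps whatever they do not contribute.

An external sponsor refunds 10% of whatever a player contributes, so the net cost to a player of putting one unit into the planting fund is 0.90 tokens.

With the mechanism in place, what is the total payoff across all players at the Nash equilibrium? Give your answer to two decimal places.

With the mechanism, a contributed unit returns (4.6/11) / 0.90 = 0.4646 per unit of net cost — still below 1 — so contributing 0 remains dominant for every player.
Everyone keeps their endowment and the group total is 11 × 59 = 649.

649.00 tokens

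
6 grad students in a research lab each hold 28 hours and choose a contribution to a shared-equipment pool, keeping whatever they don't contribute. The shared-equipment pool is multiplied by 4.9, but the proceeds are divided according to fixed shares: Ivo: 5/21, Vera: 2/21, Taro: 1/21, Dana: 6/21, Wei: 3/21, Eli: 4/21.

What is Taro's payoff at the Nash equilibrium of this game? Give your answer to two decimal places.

Player j's private return per contributed unit is 4.9 × (j's share). Contributing is weakly dominant for j when that share is at least 1/4.9 = 0.2041, and contributing 0 is dominant otherwise.
Ivo and Dana are above the threshold, contributing 28 each; the remaining 4 contribute 0. Total contributed: 56.
Taro keeps 28 and receives 4.9 × 56 × 1/21 = 13.07 from the shared-equipment pool, for a payoff of 41.07.

41.07 hours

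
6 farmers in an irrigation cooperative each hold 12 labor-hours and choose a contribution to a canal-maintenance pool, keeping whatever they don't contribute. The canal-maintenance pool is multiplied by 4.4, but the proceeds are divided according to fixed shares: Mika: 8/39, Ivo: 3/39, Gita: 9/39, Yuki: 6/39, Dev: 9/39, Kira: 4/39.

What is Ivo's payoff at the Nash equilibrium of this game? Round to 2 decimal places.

20.12 labor-hours

Each unit j contributes comes back to j as 4.4 × (j's share), so j prefers to contribute only if that share exceeds 1/4.4 = 0.2273; otherwise keeping the unit dominates.
The shares above 0.2273 belong to Gita and Dev, contributing 12 each; the remaining 4 contribute 0. Total contributed: 24.
Ivo keeps 12 and receives 4.4 × 24 × 3/39 = 8.12 from the canal-maintenance pool, for a payoff of 20.12.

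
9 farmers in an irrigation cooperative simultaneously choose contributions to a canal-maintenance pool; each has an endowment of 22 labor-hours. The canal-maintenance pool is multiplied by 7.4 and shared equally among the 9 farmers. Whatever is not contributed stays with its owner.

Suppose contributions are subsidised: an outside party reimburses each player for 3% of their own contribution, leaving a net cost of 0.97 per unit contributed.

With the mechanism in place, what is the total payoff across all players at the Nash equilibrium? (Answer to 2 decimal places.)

198.00 labor-hours

Even with the mechanism, each unit contributed returns only (7.4/9) / 0.97 = 0.8477 per unit of net cost, so contributing nothing is still dominant.
Everyone keeps their endowment and the group total is 9 × 22 = 198.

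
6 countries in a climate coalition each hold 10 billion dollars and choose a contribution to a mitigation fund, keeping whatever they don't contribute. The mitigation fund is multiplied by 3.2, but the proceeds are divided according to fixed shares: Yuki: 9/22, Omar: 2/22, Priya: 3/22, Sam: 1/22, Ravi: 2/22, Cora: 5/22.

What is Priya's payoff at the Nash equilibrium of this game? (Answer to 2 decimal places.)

Player j's private return per contributed unit is 3.2 × (j's share). Contributing is weakly dominant for j when that share is at least 1/3.2 = 0.3125, and contributing 0 is dominant otherwise.
The only share above 0.3125 is Yuki's 9/22, contributing 10; the remaining 5 contribute 0. Total contributed: 10.
Priya keeps 10 and receives 3.2 × 10 × 3/22 = 4.36 from the mitigation fund, for a payoff of 14.36.

14.36 billion dollars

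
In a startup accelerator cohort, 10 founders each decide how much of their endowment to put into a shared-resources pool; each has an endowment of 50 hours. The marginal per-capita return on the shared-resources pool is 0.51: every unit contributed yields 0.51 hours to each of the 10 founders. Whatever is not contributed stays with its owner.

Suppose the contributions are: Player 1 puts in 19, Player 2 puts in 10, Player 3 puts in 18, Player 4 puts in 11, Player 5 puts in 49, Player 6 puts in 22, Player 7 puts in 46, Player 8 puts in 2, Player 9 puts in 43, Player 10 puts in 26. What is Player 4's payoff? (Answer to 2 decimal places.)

164.46 hours

Total contributed: 19 + 10 + 18 + 11 + 49 + 22 + 46 + 2 + 43 + 26 = 246.
Each receives 0.51 × 246 = 125.46 from the shared-resources pool.
Player 4 keeps 50 − 11 = 39, so Player 4's payoff is 39 + 125.46 = 164.46.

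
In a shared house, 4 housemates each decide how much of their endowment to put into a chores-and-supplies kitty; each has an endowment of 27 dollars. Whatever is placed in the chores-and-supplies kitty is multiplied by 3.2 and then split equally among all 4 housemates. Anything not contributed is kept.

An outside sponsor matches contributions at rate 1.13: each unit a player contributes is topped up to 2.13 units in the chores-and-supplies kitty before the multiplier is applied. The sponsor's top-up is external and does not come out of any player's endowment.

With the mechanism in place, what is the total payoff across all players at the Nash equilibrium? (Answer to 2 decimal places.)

Under the mechanism each unit contributed yields 3.2 × 2.13 / 4 = 1.7040 back to its contributor per unit of net cost, which exceeds 1, making full contribution the dominant choice for everyone.
So the Nash equilibrium is full contribution by all 4; the group earns 3.2 × 2.13 × 108 = 736.13.

736.13 dollars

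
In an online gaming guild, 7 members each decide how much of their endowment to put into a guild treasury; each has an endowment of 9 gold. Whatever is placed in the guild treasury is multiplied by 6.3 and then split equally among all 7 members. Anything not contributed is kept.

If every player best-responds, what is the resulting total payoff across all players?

63.00 gold

Each contributed unit returns 6.3/7 = 0.9000 to its contributor — below 1 — so contributing 0 is dominant for every player. At the Nash equilibrium everyone keeps their 9, and the group total is 7 × 9 = 63.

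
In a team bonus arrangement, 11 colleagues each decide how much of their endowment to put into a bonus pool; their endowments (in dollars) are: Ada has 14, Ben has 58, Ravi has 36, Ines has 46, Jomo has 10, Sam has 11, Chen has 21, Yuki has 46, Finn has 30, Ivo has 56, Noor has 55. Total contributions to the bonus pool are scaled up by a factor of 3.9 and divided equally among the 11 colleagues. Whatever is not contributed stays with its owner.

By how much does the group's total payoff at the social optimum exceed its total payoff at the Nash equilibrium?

The private return per contributed unit is 3.9/11 = 0.3545 < 1 for every player regardless of endowment, so the Nash equilibrium is zero contribution and the group total is Σ E_j = 14 + 58 + 36 + 46 + 10 + 11 + 21 + 46 + 30 + 56 + 55 = 383.
Each contributed unit returns 3.900 to the group, so the social optimum is full contribution by everyone: group total = 3.900 × 383 = 1493.70.
Efficiency loss = (3.900 − 1) × 383 = 1110.70.

1110.70 dollars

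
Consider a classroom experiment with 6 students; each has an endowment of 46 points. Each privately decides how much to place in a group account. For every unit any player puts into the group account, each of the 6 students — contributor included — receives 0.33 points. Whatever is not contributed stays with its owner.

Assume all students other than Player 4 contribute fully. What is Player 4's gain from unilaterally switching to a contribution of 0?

Switching from a contribution of 46 to 0 lets Player 4 keep an extra 46 points, but lowers the group account by 46, which costs Player 4 their own share of that drop: 0.33 × 46 = 15.18.
Net gain = 46 − 15.18 = 30.82. The private return per contributed unit (0.33) is below 1, so free-riding is indeed the best response regardless of what the others do.

30.82 points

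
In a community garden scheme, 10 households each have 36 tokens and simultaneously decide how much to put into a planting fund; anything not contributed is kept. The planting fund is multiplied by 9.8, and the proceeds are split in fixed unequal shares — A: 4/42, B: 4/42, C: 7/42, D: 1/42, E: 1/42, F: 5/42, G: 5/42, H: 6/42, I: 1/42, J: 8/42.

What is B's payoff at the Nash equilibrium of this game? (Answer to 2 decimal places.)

204.00 tokens

For player j, contributing a unit is worthwhile iff 9.8 × (j's share) ≥ 1, i.e. iff j's share is at least 0.1020.
C, F, G, H and J clear that bar, contributing 36 each; the remaining 5 contribute 0. Total contributed: 180.
B keeps 36 and receives 9.8 × 180 × 4/42 = 168.00 from the planting fund, for a payoff of 204.00.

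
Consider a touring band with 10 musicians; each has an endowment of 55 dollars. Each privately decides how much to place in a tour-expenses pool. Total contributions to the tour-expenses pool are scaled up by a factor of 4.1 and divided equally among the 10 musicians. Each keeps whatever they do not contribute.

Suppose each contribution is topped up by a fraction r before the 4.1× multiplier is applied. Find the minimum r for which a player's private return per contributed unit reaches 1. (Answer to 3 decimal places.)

With matching at rate r, one contributed unit becomes (1 + r) in the tour-expenses pool and returns 4.1 × (1 + r) / 10 to the contributor.
Setting this equal to 1: 1 + r = 10/4.1 = 2.4390.
So the minimum matching rate is r = 2.4390 − 1 = 1.439.

1.439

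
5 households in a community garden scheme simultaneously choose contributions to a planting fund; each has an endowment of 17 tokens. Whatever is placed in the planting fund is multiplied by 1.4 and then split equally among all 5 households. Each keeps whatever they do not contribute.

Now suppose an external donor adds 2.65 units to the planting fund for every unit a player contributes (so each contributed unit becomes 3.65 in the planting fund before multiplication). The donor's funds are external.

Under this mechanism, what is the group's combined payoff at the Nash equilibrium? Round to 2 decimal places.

Under the mechanism each unit contributed yields 1.4 × 3.65 / 5 = 1.0220 back to its contributor per unit of net cost, which exceeds 1, making full contribution the dominant choice for everyone.
So the Nash equilibrium is full contribution by all 5; the group earns 1.4 × 3.65 × 85 = 434.35.

434.35 tokens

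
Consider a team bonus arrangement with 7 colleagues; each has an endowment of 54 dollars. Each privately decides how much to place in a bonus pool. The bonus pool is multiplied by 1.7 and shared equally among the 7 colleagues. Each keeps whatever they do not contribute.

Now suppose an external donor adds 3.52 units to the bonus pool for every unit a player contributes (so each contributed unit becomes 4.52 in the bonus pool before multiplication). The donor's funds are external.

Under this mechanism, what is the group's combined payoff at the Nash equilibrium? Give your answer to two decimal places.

With the mechanism, a contributed unit returns 1.7 × 4.52 / 7 = 1.0977 per unit of net cost to the contributor — now above 1 — so contributing fully is weakly dominant for every player.
So the Nash equilibrium is full contribution by all 7; the group earns 1.7 × 4.52 × 378 = 2904.55.

2904.55 dollars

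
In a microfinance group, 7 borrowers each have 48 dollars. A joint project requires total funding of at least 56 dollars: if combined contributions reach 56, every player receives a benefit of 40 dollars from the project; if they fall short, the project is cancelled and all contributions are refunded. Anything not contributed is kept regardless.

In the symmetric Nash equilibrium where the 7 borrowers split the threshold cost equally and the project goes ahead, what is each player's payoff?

80 dollars

Equal share of the threshold: 56/7 = 8.
At this profile no one gains by cutting their contribution: any cut drops the total below 56, the project is cancelled, contributions are refunded, and the deviator ends with 48, which is less than 48 − 8 + 40 = 80. Contributing more than 8 just wastes the excess. So contributing exactly 8 is a best response.
Each player's payoff: 48 − 8 + 40 = 80.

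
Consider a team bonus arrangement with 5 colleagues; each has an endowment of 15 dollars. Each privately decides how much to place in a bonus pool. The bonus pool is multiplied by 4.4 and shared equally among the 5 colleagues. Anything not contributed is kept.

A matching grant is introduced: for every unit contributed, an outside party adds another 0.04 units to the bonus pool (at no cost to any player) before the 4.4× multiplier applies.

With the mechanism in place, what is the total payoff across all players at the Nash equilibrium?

75.00 dollars

Even with the mechanism, each unit contributed returns only 4.4 × 1.04 / 5 = 0.9152 per unit of net cost, so contributing nothing is still dominant.
At the Nash equilibrium no one contributes; group total payoff = 5 × 15 = 75.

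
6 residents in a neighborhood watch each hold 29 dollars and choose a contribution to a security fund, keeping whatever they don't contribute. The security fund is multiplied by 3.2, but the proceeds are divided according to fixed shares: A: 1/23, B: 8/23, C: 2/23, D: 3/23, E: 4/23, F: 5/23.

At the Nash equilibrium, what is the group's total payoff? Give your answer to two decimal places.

Each unit j contributes comes back to j as 3.2 × (j's share), so j prefers to contribute only if that share exceeds 1/3.2 = 0.3125; otherwise keeping the unit dominates.
B alone (share 8/23) is above the threshold, contributing 29; the remaining 5 contribute 0. Total contributed: 29.
The security fund pays out 3.2 × 29 = 92.80 in total (split across the unequal shares, but the aggregate is all that matters for the group sum).
The 5 free-riders keep 29 each, adding 145. Group total = 145 + 92.80 = 237.80.

237.80 dollars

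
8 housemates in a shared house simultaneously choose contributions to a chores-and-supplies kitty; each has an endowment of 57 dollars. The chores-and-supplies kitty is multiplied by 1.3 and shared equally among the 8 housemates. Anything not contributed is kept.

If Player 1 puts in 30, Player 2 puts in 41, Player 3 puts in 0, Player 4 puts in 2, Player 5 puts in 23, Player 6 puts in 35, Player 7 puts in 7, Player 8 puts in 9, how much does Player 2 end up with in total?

39.89 dollars

Total contributed: 30 + 41 + 0 + 2 + 23 + 35 + 7 + 9 = 147.
Each receives 1.3 × 147 / 8 = 23.89 from the chores-and-supplies kitty.
Player 2 keeps 57 − 41 = 16, so Player 2's payoff is 16 + 23.89 = 39.89.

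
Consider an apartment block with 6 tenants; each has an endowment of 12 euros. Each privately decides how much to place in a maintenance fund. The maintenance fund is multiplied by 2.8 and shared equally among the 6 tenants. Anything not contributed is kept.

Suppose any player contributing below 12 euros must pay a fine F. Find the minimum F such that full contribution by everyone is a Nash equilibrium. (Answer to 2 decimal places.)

6.40 euros

Given the others contribute fully, the best deviation is to contribute 0 (any partial contribution still incurs the fine and gives up units whose private return 0.4667 is below 1).
Deviating from 12 to 0 saves 12 euros but forfeits the deviator's share of the drop in the maintenance fund: 2.8/6 × 12 = 5.60.
So the deviation gain is 12 − 5.60 = 6.40, and the fine must be at least 6.40 euros to wipe it out.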